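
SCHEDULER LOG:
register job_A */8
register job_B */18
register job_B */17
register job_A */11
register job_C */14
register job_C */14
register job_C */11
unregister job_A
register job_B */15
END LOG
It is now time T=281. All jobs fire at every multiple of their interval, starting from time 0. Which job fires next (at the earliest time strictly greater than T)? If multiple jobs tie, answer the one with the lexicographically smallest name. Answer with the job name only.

Answer: job_B

Derivation:
Op 1: register job_A */8 -> active={job_A:*/8}
Op 2: register job_B */18 -> active={job_A:*/8, job_B:*/18}
Op 3: register job_B */17 -> active={job_A:*/8, job_B:*/17}
Op 4: register job_A */11 -> active={job_A:*/11, job_B:*/17}
Op 5: register job_C */14 -> active={job_A:*/11, job_B:*/17, job_C:*/14}
Op 6: register job_C */14 -> active={job_A:*/11, job_B:*/17, job_C:*/14}
Op 7: register job_C */11 -> active={job_A:*/11, job_B:*/17, job_C:*/11}
Op 8: unregister job_A -> active={job_B:*/17, job_C:*/11}
Op 9: register job_B */15 -> active={job_B:*/15, job_C:*/11}
  job_B: interval 15, next fire after T=281 is 285
  job_C: interval 11, next fire after T=281 is 286
Earliest = 285, winner (lex tiebreak) = job_B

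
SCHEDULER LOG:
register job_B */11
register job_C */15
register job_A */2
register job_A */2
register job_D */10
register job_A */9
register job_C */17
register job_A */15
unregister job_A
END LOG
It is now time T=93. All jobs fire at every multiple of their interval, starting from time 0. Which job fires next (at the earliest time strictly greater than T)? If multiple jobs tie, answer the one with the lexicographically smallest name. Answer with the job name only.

Op 1: register job_B */11 -> active={job_B:*/11}
Op 2: register job_C */15 -> active={job_B:*/11, job_C:*/15}
Op 3: register job_A */2 -> active={job_A:*/2, job_B:*/11, job_C:*/15}
Op 4: register job_A */2 -> active={job_A:*/2, job_B:*/11, job_C:*/15}
Op 5: register job_D */10 -> active={job_A:*/2, job_B:*/11, job_C:*/15, job_D:*/10}
Op 6: register job_A */9 -> active={job_A:*/9, job_B:*/11, job_C:*/15, job_D:*/10}
Op 7: register job_C */17 -> active={job_A:*/9, job_B:*/11, job_C:*/17, job_D:*/10}
Op 8: register job_A */15 -> active={job_A:*/15, job_B:*/11, job_C:*/17, job_D:*/10}
Op 9: unregister job_A -> active={job_B:*/11, job_C:*/17, job_D:*/10}
  job_B: interval 11, next fire after T=93 is 99
  job_C: interval 17, next fire after T=93 is 102
  job_D: interval 10, next fire after T=93 is 100
Earliest = 99, winner (lex tiebreak) = job_B

Answer: job_B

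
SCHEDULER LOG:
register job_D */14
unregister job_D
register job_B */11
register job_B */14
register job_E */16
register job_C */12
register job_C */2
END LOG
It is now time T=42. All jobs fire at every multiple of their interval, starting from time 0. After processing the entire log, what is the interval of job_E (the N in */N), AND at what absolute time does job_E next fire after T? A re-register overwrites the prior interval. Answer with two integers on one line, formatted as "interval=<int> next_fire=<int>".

Answer: interval=16 next_fire=48

Derivation:
Op 1: register job_D */14 -> active={job_D:*/14}
Op 2: unregister job_D -> active={}
Op 3: register job_B */11 -> active={job_B:*/11}
Op 4: register job_B */14 -> active={job_B:*/14}
Op 5: register job_E */16 -> active={job_B:*/14, job_E:*/16}
Op 6: register job_C */12 -> active={job_B:*/14, job_C:*/12, job_E:*/16}
Op 7: register job_C */2 -> active={job_B:*/14, job_C:*/2, job_E:*/16}
Final interval of job_E = 16
Next fire of job_E after T=42: (42//16+1)*16 = 48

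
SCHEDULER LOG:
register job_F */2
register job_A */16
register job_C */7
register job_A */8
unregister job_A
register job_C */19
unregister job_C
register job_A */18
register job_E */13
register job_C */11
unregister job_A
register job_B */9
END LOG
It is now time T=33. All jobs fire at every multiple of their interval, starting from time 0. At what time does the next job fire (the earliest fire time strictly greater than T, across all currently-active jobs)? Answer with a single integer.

Op 1: register job_F */2 -> active={job_F:*/2}
Op 2: register job_A */16 -> active={job_A:*/16, job_F:*/2}
Op 3: register job_C */7 -> active={job_A:*/16, job_C:*/7, job_F:*/2}
Op 4: register job_A */8 -> active={job_A:*/8, job_C:*/7, job_F:*/2}
Op 5: unregister job_A -> active={job_C:*/7, job_F:*/2}
Op 6: register job_C */19 -> active={job_C:*/19, job_F:*/2}
Op 7: unregister job_C -> active={job_F:*/2}
Op 8: register job_A */18 -> active={job_A:*/18, job_F:*/2}
Op 9: register job_E */13 -> active={job_A:*/18, job_E:*/13, job_F:*/2}
Op 10: register job_C */11 -> active={job_A:*/18, job_C:*/11, job_E:*/13, job_F:*/2}
Op 11: unregister job_A -> active={job_C:*/11, job_E:*/13, job_F:*/2}
Op 12: register job_B */9 -> active={job_B:*/9, job_C:*/11, job_E:*/13, job_F:*/2}
  job_B: interval 9, next fire after T=33 is 36
  job_C: interval 11, next fire after T=33 is 44
  job_E: interval 13, next fire after T=33 is 39
  job_F: interval 2, next fire after T=33 is 34
Earliest fire time = 34 (job job_F)

Answer: 34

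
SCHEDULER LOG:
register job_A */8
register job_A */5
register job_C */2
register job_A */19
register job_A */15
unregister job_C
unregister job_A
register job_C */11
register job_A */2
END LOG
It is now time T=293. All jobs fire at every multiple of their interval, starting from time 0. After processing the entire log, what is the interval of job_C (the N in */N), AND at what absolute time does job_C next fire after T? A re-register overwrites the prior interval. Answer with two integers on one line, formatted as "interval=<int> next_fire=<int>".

Op 1: register job_A */8 -> active={job_A:*/8}
Op 2: register job_A */5 -> active={job_A:*/5}
Op 3: register job_C */2 -> active={job_A:*/5, job_C:*/2}
Op 4: register job_A */19 -> active={job_A:*/19, job_C:*/2}
Op 5: register job_A */15 -> active={job_A:*/15, job_C:*/2}
Op 6: unregister job_C -> active={job_A:*/15}
Op 7: unregister job_A -> active={}
Op 8: register job_C */11 -> active={job_C:*/11}
Op 9: register job_A */2 -> active={job_A:*/2, job_C:*/11}
Final interval of job_C = 11
Next fire of job_C after T=293: (293//11+1)*11 = 297

Answer: interval=11 next_fire=297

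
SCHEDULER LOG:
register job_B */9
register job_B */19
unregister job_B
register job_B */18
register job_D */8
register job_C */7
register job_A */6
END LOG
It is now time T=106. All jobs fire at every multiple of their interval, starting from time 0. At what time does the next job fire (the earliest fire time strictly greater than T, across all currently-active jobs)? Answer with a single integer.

Op 1: register job_B */9 -> active={job_B:*/9}
Op 2: register job_B */19 -> active={job_B:*/19}
Op 3: unregister job_B -> active={}
Op 4: register job_B */18 -> active={job_B:*/18}
Op 5: register job_D */8 -> active={job_B:*/18, job_D:*/8}
Op 6: register job_C */7 -> active={job_B:*/18, job_C:*/7, job_D:*/8}
Op 7: register job_A */6 -> active={job_A:*/6, job_B:*/18, job_C:*/7, job_D:*/8}
  job_A: interval 6, next fire after T=106 is 108
  job_B: interval 18, next fire after T=106 is 108
  job_C: interval 7, next fire after T=106 is 112
  job_D: interval 8, next fire after T=106 is 112
Earliest fire time = 108 (job job_A)

Answer: 108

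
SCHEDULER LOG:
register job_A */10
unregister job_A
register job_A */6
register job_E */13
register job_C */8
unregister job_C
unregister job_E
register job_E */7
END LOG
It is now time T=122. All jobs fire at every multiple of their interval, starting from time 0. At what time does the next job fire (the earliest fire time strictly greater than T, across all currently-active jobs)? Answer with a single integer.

Op 1: register job_A */10 -> active={job_A:*/10}
Op 2: unregister job_A -> active={}
Op 3: register job_A */6 -> active={job_A:*/6}
Op 4: register job_E */13 -> active={job_A:*/6, job_E:*/13}
Op 5: register job_C */8 -> active={job_A:*/6, job_C:*/8, job_E:*/13}
Op 6: unregister job_C -> active={job_A:*/6, job_E:*/13}
Op 7: unregister job_E -> active={job_A:*/6}
Op 8: register job_E */7 -> active={job_A:*/6, job_E:*/7}
  job_A: interval 6, next fire after T=122 is 126
  job_E: interval 7, next fire after T=122 is 126
Earliest fire time = 126 (job job_A)

Answer: 126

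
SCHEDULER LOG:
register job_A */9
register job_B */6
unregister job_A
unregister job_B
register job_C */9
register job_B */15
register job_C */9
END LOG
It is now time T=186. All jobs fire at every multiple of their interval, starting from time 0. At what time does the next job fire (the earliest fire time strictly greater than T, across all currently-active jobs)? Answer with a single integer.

Answer: 189

Derivation:
Op 1: register job_A */9 -> active={job_A:*/9}
Op 2: register job_B */6 -> active={job_A:*/9, job_B:*/6}
Op 3: unregister job_A -> active={job_B:*/6}
Op 4: unregister job_B -> active={}
Op 5: register job_C */9 -> active={job_C:*/9}
Op 6: register job_B */15 -> active={job_B:*/15, job_C:*/9}
Op 7: register job_C */9 -> active={job_B:*/15, job_C:*/9}
  job_B: interval 15, next fire after T=186 is 195
  job_C: interval 9, next fire after T=186 is 189
Earliest fire time = 189 (job job_C)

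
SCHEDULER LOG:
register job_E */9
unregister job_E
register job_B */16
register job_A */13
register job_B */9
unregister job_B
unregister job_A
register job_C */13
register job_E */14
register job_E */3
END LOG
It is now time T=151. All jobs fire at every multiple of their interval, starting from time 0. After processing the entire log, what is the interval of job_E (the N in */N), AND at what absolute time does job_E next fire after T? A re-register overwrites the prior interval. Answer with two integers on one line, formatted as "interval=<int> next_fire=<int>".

Op 1: register job_E */9 -> active={job_E:*/9}
Op 2: unregister job_E -> active={}
Op 3: register job_B */16 -> active={job_B:*/16}
Op 4: register job_A */13 -> active={job_A:*/13, job_B:*/16}
Op 5: register job_B */9 -> active={job_A:*/13, job_B:*/9}
Op 6: unregister job_B -> active={job_A:*/13}
Op 7: unregister job_A -> active={}
Op 8: register job_C */13 -> active={job_C:*/13}
Op 9: register job_E */14 -> active={job_C:*/13, job_E:*/14}
Op 10: register job_E */3 -> active={job_C:*/13, job_E:*/3}
Final interval of job_E = 3
Next fire of job_E after T=151: (151//3+1)*3 = 153

Answer: interval=3 next_fire=153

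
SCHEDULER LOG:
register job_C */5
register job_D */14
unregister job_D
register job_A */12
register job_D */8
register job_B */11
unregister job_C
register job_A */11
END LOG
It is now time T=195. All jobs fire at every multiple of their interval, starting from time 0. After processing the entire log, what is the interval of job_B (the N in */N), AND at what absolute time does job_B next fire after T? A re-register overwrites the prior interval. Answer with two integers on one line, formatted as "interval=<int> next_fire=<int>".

Answer: interval=11 next_fire=198

Derivation:
Op 1: register job_C */5 -> active={job_C:*/5}
Op 2: register job_D */14 -> active={job_C:*/5, job_D:*/14}
Op 3: unregister job_D -> active={job_C:*/5}
Op 4: register job_A */12 -> active={job_A:*/12, job_C:*/5}
Op 5: register job_D */8 -> active={job_A:*/12, job_C:*/5, job_D:*/8}
Op 6: register job_B */11 -> active={job_A:*/12, job_B:*/11, job_C:*/5, job_D:*/8}
Op 7: unregister job_C -> active={job_A:*/12, job_B:*/11, job_D:*/8}
Op 8: register job_A */11 -> active={job_A:*/11, job_B:*/11, job_D:*/8}
Final interval of job_B = 11
Next fire of job_B after T=195: (195//11+1)*11 = 198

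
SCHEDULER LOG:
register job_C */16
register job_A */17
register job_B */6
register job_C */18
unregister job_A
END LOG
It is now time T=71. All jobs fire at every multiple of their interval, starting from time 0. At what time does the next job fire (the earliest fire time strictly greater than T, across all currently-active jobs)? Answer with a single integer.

Op 1: register job_C */16 -> active={job_C:*/16}
Op 2: register job_A */17 -> active={job_A:*/17, job_C:*/16}
Op 3: register job_B */6 -> active={job_A:*/17, job_B:*/6, job_C:*/16}
Op 4: register job_C */18 -> active={job_A:*/17, job_B:*/6, job_C:*/18}
Op 5: unregister job_A -> active={job_B:*/6, job_C:*/18}
  job_B: interval 6, next fire after T=71 is 72
  job_C: interval 18, next fire after T=71 is 72
Earliest fire time = 72 (job job_B)

Answer: 72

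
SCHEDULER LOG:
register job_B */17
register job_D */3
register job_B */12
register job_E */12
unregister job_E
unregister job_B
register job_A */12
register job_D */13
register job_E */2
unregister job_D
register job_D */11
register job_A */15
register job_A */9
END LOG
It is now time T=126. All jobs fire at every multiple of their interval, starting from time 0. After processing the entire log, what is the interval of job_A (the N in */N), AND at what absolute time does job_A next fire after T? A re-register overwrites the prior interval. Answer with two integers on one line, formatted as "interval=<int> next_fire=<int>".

Answer: interval=9 next_fire=135

Derivation:
Op 1: register job_B */17 -> active={job_B:*/17}
Op 2: register job_D */3 -> active={job_B:*/17, job_D:*/3}
Op 3: register job_B */12 -> active={job_B:*/12, job_D:*/3}
Op 4: register job_E */12 -> active={job_B:*/12, job_D:*/3, job_E:*/12}
Op 5: unregister job_E -> active={job_B:*/12, job_D:*/3}
Op 6: unregister job_B -> active={job_D:*/3}
Op 7: register job_A */12 -> active={job_A:*/12, job_D:*/3}
Op 8: register job_D */13 -> active={job_A:*/12, job_D:*/13}
Op 9: register job_E */2 -> active={job_A:*/12, job_D:*/13, job_E:*/2}
Op 10: unregister job_D -> active={job_A:*/12, job_E:*/2}
Op 11: register job_D */11 -> active={job_A:*/12, job_D:*/11, job_E:*/2}
Op 12: register job_A */15 -> active={job_A:*/15, job_D:*/11, job_E:*/2}
Op 13: register job_A */9 -> active={job_A:*/9, job_D:*/11, job_E:*/2}
Final interval of job_A = 9
Next fire of job_A after T=126: (126//9+1)*9 = 135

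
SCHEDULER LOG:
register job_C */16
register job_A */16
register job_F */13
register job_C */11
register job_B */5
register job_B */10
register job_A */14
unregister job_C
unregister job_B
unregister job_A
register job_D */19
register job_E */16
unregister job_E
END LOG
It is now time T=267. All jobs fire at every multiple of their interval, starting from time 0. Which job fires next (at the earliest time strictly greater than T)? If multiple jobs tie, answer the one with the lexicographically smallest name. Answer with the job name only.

Op 1: register job_C */16 -> active={job_C:*/16}
Op 2: register job_A */16 -> active={job_A:*/16, job_C:*/16}
Op 3: register job_F */13 -> active={job_A:*/16, job_C:*/16, job_F:*/13}
Op 4: register job_C */11 -> active={job_A:*/16, job_C:*/11, job_F:*/13}
Op 5: register job_B */5 -> active={job_A:*/16, job_B:*/5, job_C:*/11, job_F:*/13}
Op 6: register job_B */10 -> active={job_A:*/16, job_B:*/10, job_C:*/11, job_F:*/13}
Op 7: register job_A */14 -> active={job_A:*/14, job_B:*/10, job_C:*/11, job_F:*/13}
Op 8: unregister job_C -> active={job_A:*/14, job_B:*/10, job_F:*/13}
Op 9: unregister job_B -> active={job_A:*/14, job_F:*/13}
Op 10: unregister job_A -> active={job_F:*/13}
Op 11: register job_D */19 -> active={job_D:*/19, job_F:*/13}
Op 12: register job_E */16 -> active={job_D:*/19, job_E:*/16, job_F:*/13}
Op 13: unregister job_E -> active={job_D:*/19, job_F:*/13}
  job_D: interval 19, next fire after T=267 is 285
  job_F: interval 13, next fire after T=267 is 273
Earliest = 273, winner (lex tiebreak) = job_F

Answer: job_F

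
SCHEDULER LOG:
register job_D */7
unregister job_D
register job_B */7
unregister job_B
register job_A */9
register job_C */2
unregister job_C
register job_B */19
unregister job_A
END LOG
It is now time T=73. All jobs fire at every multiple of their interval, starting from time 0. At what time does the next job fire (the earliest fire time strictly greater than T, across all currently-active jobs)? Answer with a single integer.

Op 1: register job_D */7 -> active={job_D:*/7}
Op 2: unregister job_D -> active={}
Op 3: register job_B */7 -> active={job_B:*/7}
Op 4: unregister job_B -> active={}
Op 5: register job_A */9 -> active={job_A:*/9}
Op 6: register job_C */2 -> active={job_A:*/9, job_C:*/2}
Op 7: unregister job_C -> active={job_A:*/9}
Op 8: register job_B */19 -> active={job_A:*/9, job_B:*/19}
Op 9: unregister job_A -> active={job_B:*/19}
  job_B: interval 19, next fire after T=73 is 76
Earliest fire time = 76 (job job_B)

Answer: 76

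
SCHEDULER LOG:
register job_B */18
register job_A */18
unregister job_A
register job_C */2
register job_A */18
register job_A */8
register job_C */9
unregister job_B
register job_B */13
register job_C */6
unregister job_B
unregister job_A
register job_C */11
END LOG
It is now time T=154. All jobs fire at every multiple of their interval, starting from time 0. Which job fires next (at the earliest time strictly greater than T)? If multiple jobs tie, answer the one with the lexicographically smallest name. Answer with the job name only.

Answer: job_C

Derivation:
Op 1: register job_B */18 -> active={job_B:*/18}
Op 2: register job_A */18 -> active={job_A:*/18, job_B:*/18}
Op 3: unregister job_A -> active={job_B:*/18}
Op 4: register job_C */2 -> active={job_B:*/18, job_C:*/2}
Op 5: register job_A */18 -> active={job_A:*/18, job_B:*/18, job_C:*/2}
Op 6: register job_A */8 -> active={job_A:*/8, job_B:*/18, job_C:*/2}
Op 7: register job_C */9 -> active={job_A:*/8, job_B:*/18, job_C:*/9}
Op 8: unregister job_B -> active={job_A:*/8, job_C:*/9}
Op 9: register job_B */13 -> active={job_A:*/8, job_B:*/13, job_C:*/9}
Op 10: register job_C */6 -> active={job_A:*/8, job_B:*/13, job_C:*/6}
Op 11: unregister job_B -> active={job_A:*/8, job_C:*/6}
Op 12: unregister job_A -> active={job_C:*/6}
Op 13: register job_C */11 -> active={job_C:*/11}
  job_C: interval 11, next fire after T=154 is 165
Earliest = 165, winner (lex tiebreak) = job_C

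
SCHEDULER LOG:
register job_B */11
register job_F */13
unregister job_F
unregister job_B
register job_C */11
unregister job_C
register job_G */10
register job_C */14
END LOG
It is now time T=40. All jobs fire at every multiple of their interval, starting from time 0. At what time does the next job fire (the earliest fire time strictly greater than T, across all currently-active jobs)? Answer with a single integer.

Answer: 42

Derivation:
Op 1: register job_B */11 -> active={job_B:*/11}
Op 2: register job_F */13 -> active={job_B:*/11, job_F:*/13}
Op 3: unregister job_F -> active={job_B:*/11}
Op 4: unregister job_B -> active={}
Op 5: register job_C */11 -> active={job_C:*/11}
Op 6: unregister job_C -> active={}
Op 7: register job_G */10 -> active={job_G:*/10}
Op 8: register job_C */14 -> active={job_C:*/14, job_G:*/10}
  job_C: interval 14, next fire after T=40 is 42
  job_G: interval 10, next fire after T=40 is 50
Earliest fire time = 42 (job job_C)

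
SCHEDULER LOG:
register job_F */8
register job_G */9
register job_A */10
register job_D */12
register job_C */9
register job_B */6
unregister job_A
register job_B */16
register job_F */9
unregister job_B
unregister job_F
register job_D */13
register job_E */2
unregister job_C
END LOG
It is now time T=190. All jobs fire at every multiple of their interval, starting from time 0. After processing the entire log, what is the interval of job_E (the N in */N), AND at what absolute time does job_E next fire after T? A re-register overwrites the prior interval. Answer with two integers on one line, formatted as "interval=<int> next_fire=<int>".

Answer: interval=2 next_fire=192

Derivation:
Op 1: register job_F */8 -> active={job_F:*/8}
Op 2: register job_G */9 -> active={job_F:*/8, job_G:*/9}
Op 3: register job_A */10 -> active={job_A:*/10, job_F:*/8, job_G:*/9}
Op 4: register job_D */12 -> active={job_A:*/10, job_D:*/12, job_F:*/8, job_G:*/9}
Op 5: register job_C */9 -> active={job_A:*/10, job_C:*/9, job_D:*/12, job_F:*/8, job_G:*/9}
Op 6: register job_B */6 -> active={job_A:*/10, job_B:*/6, job_C:*/9, job_D:*/12, job_F:*/8, job_G:*/9}
Op 7: unregister job_A -> active={job_B:*/6, job_C:*/9, job_D:*/12, job_F:*/8, job_G:*/9}
Op 8: register job_B */16 -> active={job_B:*/16, job_C:*/9, job_D:*/12, job_F:*/8, job_G:*/9}
Op 9: register job_F */9 -> active={job_B:*/16, job_C:*/9, job_D:*/12, job_F:*/9, job_G:*/9}
Op 10: unregister job_B -> active={job_C:*/9, job_D:*/12, job_F:*/9, job_G:*/9}
Op 11: unregister job_F -> active={job_C:*/9, job_D:*/12, job_G:*/9}
Op 12: register job_D */13 -> active={job_C:*/9, job_D:*/13, job_G:*/9}
Op 13: register job_E */2 -> active={job_C:*/9, job_D:*/13, job_E:*/2, job_G:*/9}
Op 14: unregister job_C -> active={job_D:*/13, job_E:*/2, job_G:*/9}
Final interval of job_E = 2
Next fire of job_E after T=190: (190//2+1)*2 = 192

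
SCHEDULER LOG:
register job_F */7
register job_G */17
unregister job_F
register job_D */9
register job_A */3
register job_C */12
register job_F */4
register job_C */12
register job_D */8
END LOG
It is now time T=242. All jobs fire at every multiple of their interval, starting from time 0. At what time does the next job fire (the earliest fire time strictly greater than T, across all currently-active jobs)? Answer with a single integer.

Answer: 243

Derivation:
Op 1: register job_F */7 -> active={job_F:*/7}
Op 2: register job_G */17 -> active={job_F:*/7, job_G:*/17}
Op 3: unregister job_F -> active={job_G:*/17}
Op 4: register job_D */9 -> active={job_D:*/9, job_G:*/17}
Op 5: register job_A */3 -> active={job_A:*/3, job_D:*/9, job_G:*/17}
Op 6: register job_C */12 -> active={job_A:*/3, job_C:*/12, job_D:*/9, job_G:*/17}
Op 7: register job_F */4 -> active={job_A:*/3, job_C:*/12, job_D:*/9, job_F:*/4, job_G:*/17}
Op 8: register job_C */12 -> active={job_A:*/3, job_C:*/12, job_D:*/9, job_F:*/4, job_G:*/17}
Op 9: register job_D */8 -> active={job_A:*/3, job_C:*/12, job_D:*/8, job_F:*/4, job_G:*/17}
  job_A: interval 3, next fire after T=242 is 243
  job_C: interval 12, next fire after T=242 is 252
  job_D: interval 8, next fire after T=242 is 248
  job_F: interval 4, next fire after T=242 is 244
  job_G: interval 17, next fire after T=242 is 255
Earliest fire time = 243 (job job_A)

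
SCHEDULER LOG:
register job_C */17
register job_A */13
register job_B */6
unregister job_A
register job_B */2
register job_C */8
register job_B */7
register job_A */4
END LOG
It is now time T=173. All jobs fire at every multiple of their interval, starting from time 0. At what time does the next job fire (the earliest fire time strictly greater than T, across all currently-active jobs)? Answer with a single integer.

Op 1: register job_C */17 -> active={job_C:*/17}
Op 2: register job_A */13 -> active={job_A:*/13, job_C:*/17}
Op 3: register job_B */6 -> active={job_A:*/13, job_B:*/6, job_C:*/17}
Op 4: unregister job_A -> active={job_B:*/6, job_C:*/17}
Op 5: register job_B */2 -> active={job_B:*/2, job_C:*/17}
Op 6: register job_C */8 -> active={job_B:*/2, job_C:*/8}
Op 7: register job_B */7 -> active={job_B:*/7, job_C:*/8}
Op 8: register job_A */4 -> active={job_A:*/4, job_B:*/7, job_C:*/8}
  job_A: interval 4, next fire after T=173 is 176
  job_B: interval 7, next fire after T=173 is 175
  job_C: interval 8, next fire after T=173 is 176
Earliest fire time = 175 (job job_B)

Answer: 175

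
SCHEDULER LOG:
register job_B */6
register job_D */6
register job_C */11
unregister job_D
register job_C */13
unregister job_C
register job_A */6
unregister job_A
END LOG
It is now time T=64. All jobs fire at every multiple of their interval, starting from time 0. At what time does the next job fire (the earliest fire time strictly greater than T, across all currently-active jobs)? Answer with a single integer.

Op 1: register job_B */6 -> active={job_B:*/6}
Op 2: register job_D */6 -> active={job_B:*/6, job_D:*/6}
Op 3: register job_C */11 -> active={job_B:*/6, job_C:*/11, job_D:*/6}
Op 4: unregister job_D -> active={job_B:*/6, job_C:*/11}
Op 5: register job_C */13 -> active={job_B:*/6, job_C:*/13}
Op 6: unregister job_C -> active={job_B:*/6}
Op 7: register job_A */6 -> active={job_A:*/6, job_B:*/6}
Op 8: unregister job_A -> active={job_B:*/6}
  job_B: interval 6, next fire after T=64 is 66
Earliest fire time = 66 (job job_B)

Answer: 66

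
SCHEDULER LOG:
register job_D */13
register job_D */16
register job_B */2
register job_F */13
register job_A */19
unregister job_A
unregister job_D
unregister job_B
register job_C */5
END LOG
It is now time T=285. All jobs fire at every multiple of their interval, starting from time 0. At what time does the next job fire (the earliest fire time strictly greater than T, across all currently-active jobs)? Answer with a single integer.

Op 1: register job_D */13 -> active={job_D:*/13}
Op 2: register job_D */16 -> active={job_D:*/16}
Op 3: register job_B */2 -> active={job_B:*/2, job_D:*/16}
Op 4: register job_F */13 -> active={job_B:*/2, job_D:*/16, job_F:*/13}
Op 5: register job_A */19 -> active={job_A:*/19, job_B:*/2, job_D:*/16, job_F:*/13}
Op 6: unregister job_A -> active={job_B:*/2, job_D:*/16, job_F:*/13}
Op 7: unregister job_D -> active={job_B:*/2, job_F:*/13}
Op 8: unregister job_B -> active={job_F:*/13}
Op 9: register job_C */5 -> active={job_C:*/5, job_F:*/13}
  job_C: interval 5, next fire after T=285 is 290
  job_F: interval 13, next fire after T=285 is 286
Earliest fire time = 286 (job job_F)

Answer: 286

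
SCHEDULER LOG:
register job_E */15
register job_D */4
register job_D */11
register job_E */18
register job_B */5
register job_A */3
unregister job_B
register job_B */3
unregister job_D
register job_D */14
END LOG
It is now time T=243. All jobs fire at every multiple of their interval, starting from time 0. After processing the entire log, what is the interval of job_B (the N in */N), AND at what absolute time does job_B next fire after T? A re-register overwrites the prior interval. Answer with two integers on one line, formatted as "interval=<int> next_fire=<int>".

Answer: interval=3 next_fire=246

Derivation:
Op 1: register job_E */15 -> active={job_E:*/15}
Op 2: register job_D */4 -> active={job_D:*/4, job_E:*/15}
Op 3: register job_D */11 -> active={job_D:*/11, job_E:*/15}
Op 4: register job_E */18 -> active={job_D:*/11, job_E:*/18}
Op 5: register job_B */5 -> active={job_B:*/5, job_D:*/11, job_E:*/18}
Op 6: register job_A */3 -> active={job_A:*/3, job_B:*/5, job_D:*/11, job_E:*/18}
Op 7: unregister job_B -> active={job_A:*/3, job_D:*/11, job_E:*/18}
Op 8: register job_B */3 -> active={job_A:*/3, job_B:*/3, job_D:*/11, job_E:*/18}
Op 9: unregister job_D -> active={job_A:*/3, job_B:*/3, job_E:*/18}
Op 10: register job_D */14 -> active={job_A:*/3, job_B:*/3, job_D:*/14, job_E:*/18}
Final interval of job_B = 3
Next fire of job_B after T=243: (243//3+1)*3 = 246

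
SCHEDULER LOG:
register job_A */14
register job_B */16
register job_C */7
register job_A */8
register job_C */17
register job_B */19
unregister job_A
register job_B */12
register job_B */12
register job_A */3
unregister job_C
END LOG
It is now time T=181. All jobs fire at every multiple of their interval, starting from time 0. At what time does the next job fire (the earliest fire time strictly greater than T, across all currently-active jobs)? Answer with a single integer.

Answer: 183

Derivation:
Op 1: register job_A */14 -> active={job_A:*/14}
Op 2: register job_B */16 -> active={job_A:*/14, job_B:*/16}
Op 3: register job_C */7 -> active={job_A:*/14, job_B:*/16, job_C:*/7}
Op 4: register job_A */8 -> active={job_A:*/8, job_B:*/16, job_C:*/7}
Op 5: register job_C */17 -> active={job_A:*/8, job_B:*/16, job_C:*/17}
Op 6: register job_B */19 -> active={job_A:*/8, job_B:*/19, job_C:*/17}
Op 7: unregister job_A -> active={job_B:*/19, job_C:*/17}
Op 8: register job_B */12 -> active={job_B:*/12, job_C:*/17}
Op 9: register job_B */12 -> active={job_B:*/12, job_C:*/17}
Op 10: register job_A */3 -> active={job_A:*/3, job_B:*/12, job_C:*/17}
Op 11: unregister job_C -> active={job_A:*/3, job_B:*/12}
  job_A: interval 3, next fire after T=181 is 183
  job_B: interval 12, next fire after T=181 is 192
Earliest fire time = 183 (job job_A)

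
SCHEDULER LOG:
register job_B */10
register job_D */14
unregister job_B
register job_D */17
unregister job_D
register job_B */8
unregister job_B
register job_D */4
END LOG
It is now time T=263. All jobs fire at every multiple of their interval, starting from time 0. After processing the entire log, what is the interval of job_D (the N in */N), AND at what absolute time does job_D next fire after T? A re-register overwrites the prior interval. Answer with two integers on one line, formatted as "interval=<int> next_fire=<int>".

Answer: interval=4 next_fire=264

Derivation:
Op 1: register job_B */10 -> active={job_B:*/10}
Op 2: register job_D */14 -> active={job_B:*/10, job_D:*/14}
Op 3: unregister job_B -> active={job_D:*/14}
Op 4: register job_D */17 -> active={job_D:*/17}
Op 5: unregister job_D -> active={}
Op 6: register job_B */8 -> active={job_B:*/8}
Op 7: unregister job_B -> active={}
Op 8: register job_D */4 -> active={job_D:*/4}
Final interval of job_D = 4
Next fire of job_D after T=263: (263//4+1)*4 = 264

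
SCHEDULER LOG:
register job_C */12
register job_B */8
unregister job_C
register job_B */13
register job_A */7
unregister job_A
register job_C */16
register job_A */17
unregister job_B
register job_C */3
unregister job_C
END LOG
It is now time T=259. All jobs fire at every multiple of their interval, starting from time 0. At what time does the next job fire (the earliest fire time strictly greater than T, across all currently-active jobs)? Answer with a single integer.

Op 1: register job_C */12 -> active={job_C:*/12}
Op 2: register job_B */8 -> active={job_B:*/8, job_C:*/12}
Op 3: unregister job_C -> active={job_B:*/8}
Op 4: register job_B */13 -> active={job_B:*/13}
Op 5: register job_A */7 -> active={job_A:*/7, job_B:*/13}
Op 6: unregister job_A -> active={job_B:*/13}
Op 7: register job_C */16 -> active={job_B:*/13, job_C:*/16}
Op 8: register job_A */17 -> active={job_A:*/17, job_B:*/13, job_C:*/16}
Op 9: unregister job_B -> active={job_A:*/17, job_C:*/16}
Op 10: register job_C */3 -> active={job_A:*/17, job_C:*/3}
Op 11: unregister job_C -> active={job_A:*/17}
  job_A: interval 17, next fire after T=259 is 272
Earliest fire time = 272 (job job_A)

Answer: 272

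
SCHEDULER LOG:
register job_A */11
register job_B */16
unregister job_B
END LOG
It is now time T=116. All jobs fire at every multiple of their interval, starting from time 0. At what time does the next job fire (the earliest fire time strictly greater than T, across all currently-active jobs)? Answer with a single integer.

Answer: 121

Derivation:
Op 1: register job_A */11 -> active={job_A:*/11}
Op 2: register job_B */16 -> active={job_A:*/11, job_B:*/16}
Op 3: unregister job_B -> active={job_A:*/11}
  job_A: interval 11, next fire after T=116 is 121
Earliest fire time = 121 (job job_A)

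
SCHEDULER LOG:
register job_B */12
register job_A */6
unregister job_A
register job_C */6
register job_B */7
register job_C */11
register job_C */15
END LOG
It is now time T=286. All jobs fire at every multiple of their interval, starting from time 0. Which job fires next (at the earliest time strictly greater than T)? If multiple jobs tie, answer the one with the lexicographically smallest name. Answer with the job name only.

Op 1: register job_B */12 -> active={job_B:*/12}
Op 2: register job_A */6 -> active={job_A:*/6, job_B:*/12}
Op 3: unregister job_A -> active={job_B:*/12}
Op 4: register job_C */6 -> active={job_B:*/12, job_C:*/6}
Op 5: register job_B */7 -> active={job_B:*/7, job_C:*/6}
Op 6: register job_C */11 -> active={job_B:*/7, job_C:*/11}
Op 7: register job_C */15 -> active={job_B:*/7, job_C:*/15}
  job_B: interval 7, next fire after T=286 is 287
  job_C: interval 15, next fire after T=286 is 300
Earliest = 287, winner (lex tiebreak) = job_B

Answer: job_B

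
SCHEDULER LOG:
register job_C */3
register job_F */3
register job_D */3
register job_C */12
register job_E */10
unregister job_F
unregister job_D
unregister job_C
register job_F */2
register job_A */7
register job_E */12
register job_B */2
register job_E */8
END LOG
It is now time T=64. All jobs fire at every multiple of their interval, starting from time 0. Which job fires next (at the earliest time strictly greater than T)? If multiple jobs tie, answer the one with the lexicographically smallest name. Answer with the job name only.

Op 1: register job_C */3 -> active={job_C:*/3}
Op 2: register job_F */3 -> active={job_C:*/3, job_F:*/3}
Op 3: register job_D */3 -> active={job_C:*/3, job_D:*/3, job_F:*/3}
Op 4: register job_C */12 -> active={job_C:*/12, job_D:*/3, job_F:*/3}
Op 5: register job_E */10 -> active={job_C:*/12, job_D:*/3, job_E:*/10, job_F:*/3}
Op 6: unregister job_F -> active={job_C:*/12, job_D:*/3, job_E:*/10}
Op 7: unregister job_D -> active={job_C:*/12, job_E:*/10}
Op 8: unregister job_C -> active={job_E:*/10}
Op 9: register job_F */2 -> active={job_E:*/10, job_F:*/2}
Op 10: register job_A */7 -> active={job_A:*/7, job_E:*/10, job_F:*/2}
Op 11: register job_E */12 -> active={job_A:*/7, job_E:*/12, job_F:*/2}
Op 12: register job_B */2 -> active={job_A:*/7, job_B:*/2, job_E:*/12, job_F:*/2}
Op 13: register job_E */8 -> active={job_A:*/7, job_B:*/2, job_E:*/8, job_F:*/2}
  job_A: interval 7, next fire after T=64 is 70
  job_B: interval 2, next fire after T=64 is 66
  job_E: interval 8, next fire after T=64 is 72
  job_F: interval 2, next fire after T=64 is 66
Earliest = 66, winner (lex tiebreak) = job_B

Answer: job_B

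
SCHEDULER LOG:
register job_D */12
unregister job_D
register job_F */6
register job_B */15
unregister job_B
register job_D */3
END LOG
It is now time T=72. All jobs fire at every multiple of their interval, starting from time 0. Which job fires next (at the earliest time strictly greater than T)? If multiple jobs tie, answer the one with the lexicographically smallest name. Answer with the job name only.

Answer: job_D

Derivation:
Op 1: register job_D */12 -> active={job_D:*/12}
Op 2: unregister job_D -> active={}
Op 3: register job_F */6 -> active={job_F:*/6}
Op 4: register job_B */15 -> active={job_B:*/15, job_F:*/6}
Op 5: unregister job_B -> active={job_F:*/6}
Op 6: register job_D */3 -> active={job_D:*/3, job_F:*/6}
  job_D: interval 3, next fire after T=72 is 75
  job_F: interval 6, next fire after T=72 is 78
Earliest = 75, winner (lex tiebreak) = job_D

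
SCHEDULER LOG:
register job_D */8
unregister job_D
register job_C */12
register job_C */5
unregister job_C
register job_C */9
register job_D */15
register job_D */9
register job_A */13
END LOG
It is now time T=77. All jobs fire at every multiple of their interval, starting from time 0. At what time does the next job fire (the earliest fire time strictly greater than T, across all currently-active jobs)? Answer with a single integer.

Op 1: register job_D */8 -> active={job_D:*/8}
Op 2: unregister job_D -> active={}
Op 3: register job_C */12 -> active={job_C:*/12}
Op 4: register job_C */5 -> active={job_C:*/5}
Op 5: unregister job_C -> active={}
Op 6: register job_C */9 -> active={job_C:*/9}
Op 7: register job_D */15 -> active={job_C:*/9, job_D:*/15}
Op 8: register job_D */9 -> active={job_C:*/9, job_D:*/9}
Op 9: register job_A */13 -> active={job_A:*/13, job_C:*/9, job_D:*/9}
  job_A: interval 13, next fire after T=77 is 78
  job_C: interval 9, next fire after T=77 is 81
  job_D: interval 9, next fire after T=77 is 81
Earliest fire time = 78 (job job_A)

Answer: 78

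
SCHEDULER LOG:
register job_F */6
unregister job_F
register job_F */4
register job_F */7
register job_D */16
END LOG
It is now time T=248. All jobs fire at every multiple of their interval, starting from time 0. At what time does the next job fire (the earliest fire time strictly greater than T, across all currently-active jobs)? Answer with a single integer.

Op 1: register job_F */6 -> active={job_F:*/6}
Op 2: unregister job_F -> active={}
Op 3: register job_F */4 -> active={job_F:*/4}
Op 4: register job_F */7 -> active={job_F:*/7}
Op 5: register job_D */16 -> active={job_D:*/16, job_F:*/7}
  job_D: interval 16, next fire after T=248 is 256
  job_F: interval 7, next fire after T=248 is 252
Earliest fire time = 252 (job job_F)

Answer: 252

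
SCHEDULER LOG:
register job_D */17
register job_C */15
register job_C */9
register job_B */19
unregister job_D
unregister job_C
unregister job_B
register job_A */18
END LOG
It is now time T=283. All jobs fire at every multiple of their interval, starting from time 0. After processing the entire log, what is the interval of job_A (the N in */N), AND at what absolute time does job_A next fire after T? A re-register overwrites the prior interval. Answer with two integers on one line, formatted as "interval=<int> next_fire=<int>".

Answer: interval=18 next_fire=288

Derivation:
Op 1: register job_D */17 -> active={job_D:*/17}
Op 2: register job_C */15 -> active={job_C:*/15, job_D:*/17}
Op 3: register job_C */9 -> active={job_C:*/9, job_D:*/17}
Op 4: register job_B */19 -> active={job_B:*/19, job_C:*/9, job_D:*/17}
Op 5: unregister job_D -> active={job_B:*/19, job_C:*/9}
Op 6: unregister job_C -> active={job_B:*/19}
Op 7: unregister job_B -> active={}
Op 8: register job_A */18 -> active={job_A:*/18}
Final interval of job_A = 18
Next fire of job_A after T=283: (283//18+1)*18 = 288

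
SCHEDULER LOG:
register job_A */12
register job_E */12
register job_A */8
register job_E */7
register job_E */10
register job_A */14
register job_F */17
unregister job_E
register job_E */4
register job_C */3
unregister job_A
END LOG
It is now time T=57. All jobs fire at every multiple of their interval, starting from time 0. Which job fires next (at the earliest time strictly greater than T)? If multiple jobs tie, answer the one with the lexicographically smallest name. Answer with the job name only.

Op 1: register job_A */12 -> active={job_A:*/12}
Op 2: register job_E */12 -> active={job_A:*/12, job_E:*/12}
Op 3: register job_A */8 -> active={job_A:*/8, job_E:*/12}
Op 4: register job_E */7 -> active={job_A:*/8, job_E:*/7}
Op 5: register job_E */10 -> active={job_A:*/8, job_E:*/10}
Op 6: register job_A */14 -> active={job_A:*/14, job_E:*/10}
Op 7: register job_F */17 -> active={job_A:*/14, job_E:*/10, job_F:*/17}
Op 8: unregister job_E -> active={job_A:*/14, job_F:*/17}
Op 9: register job_E */4 -> active={job_A:*/14, job_E:*/4, job_F:*/17}
Op 10: register job_C */3 -> active={job_A:*/14, job_C:*/3, job_E:*/4, job_F:*/17}
Op 11: unregister job_A -> active={job_C:*/3, job_E:*/4, job_F:*/17}
  job_C: interval 3, next fire after T=57 is 60
  job_E: interval 4, next fire after T=57 is 60
  job_F: interval 17, next fire after T=57 is 68
Earliest = 60, winner (lex tiebreak) = job_C

Answer: job_C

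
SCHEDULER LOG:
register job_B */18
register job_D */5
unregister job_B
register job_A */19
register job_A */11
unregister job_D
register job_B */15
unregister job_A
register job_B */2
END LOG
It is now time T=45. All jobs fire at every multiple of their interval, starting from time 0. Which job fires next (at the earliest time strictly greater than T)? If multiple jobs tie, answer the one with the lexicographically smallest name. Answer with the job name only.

Answer: job_B

Derivation:
Op 1: register job_B */18 -> active={job_B:*/18}
Op 2: register job_D */5 -> active={job_B:*/18, job_D:*/5}
Op 3: unregister job_B -> active={job_D:*/5}
Op 4: register job_A */19 -> active={job_A:*/19, job_D:*/5}
Op 5: register job_A */11 -> active={job_A:*/11, job_D:*/5}
Op 6: unregister job_D -> active={job_A:*/11}
Op 7: register job_B */15 -> active={job_A:*/11, job_B:*/15}
Op 8: unregister job_A -> active={job_B:*/15}
Op 9: register job_B */2 -> active={job_B:*/2}
  job_B: interval 2, next fire after T=45 is 46
Earliest = 46, winner (lex tiebreak) = job_B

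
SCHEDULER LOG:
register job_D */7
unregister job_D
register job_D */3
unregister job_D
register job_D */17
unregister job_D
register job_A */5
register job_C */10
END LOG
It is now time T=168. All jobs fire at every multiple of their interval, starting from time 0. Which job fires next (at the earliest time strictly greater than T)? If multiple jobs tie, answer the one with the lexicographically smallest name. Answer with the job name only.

Op 1: register job_D */7 -> active={job_D:*/7}
Op 2: unregister job_D -> active={}
Op 3: register job_D */3 -> active={job_D:*/3}
Op 4: unregister job_D -> active={}
Op 5: register job_D */17 -> active={job_D:*/17}
Op 6: unregister job_D -> active={}
Op 7: register job_A */5 -> active={job_A:*/5}
Op 8: register job_C */10 -> active={job_A:*/5, job_C:*/10}
  job_A: interval 5, next fire after T=168 is 170
  job_C: interval 10, next fire after T=168 is 170
Earliest = 170, winner (lex tiebreak) = job_A

Answer: job_A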